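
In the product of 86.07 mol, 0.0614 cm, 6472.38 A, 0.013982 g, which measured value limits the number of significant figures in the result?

0.0614 cm

86.07 mol → 4 s.f.; 0.0614 cm → 3 s.f.; 6472.38 A → 6 s.f.; 0.013982 g → 5 s.f.
The fewest is 3 significant figures, from 0.0614 cm.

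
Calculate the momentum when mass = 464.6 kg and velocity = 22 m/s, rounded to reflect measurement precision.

momentum = 464.6 kg × 22 m/s = 10221.2 kg·m/s.
464.6 has 4 significant figures; 22 has 2.
Division/multiplication keeps the fewest: 2 significant figures.
Rounded: 1.0 × 10⁴ kg·m/s.

1.0 × 10⁴ kg·m/s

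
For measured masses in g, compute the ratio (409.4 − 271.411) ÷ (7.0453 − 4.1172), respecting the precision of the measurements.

47.13

409.4 − 271.411 = 137.989, limited to 1 d.p. → 4 s.f.; 7.0453 − 4.1172 = 2.9281, limited to 4 d.p. → 5 s.f.
Carrying full precision, 137.989 ÷ 2.9281 = 47.1257812233…; keep min(4, 5) = 4 s.f.
Rounded to 4 significant figures: 47.13.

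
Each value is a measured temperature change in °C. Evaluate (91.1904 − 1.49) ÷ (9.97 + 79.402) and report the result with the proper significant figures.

91.1904 − 1.49 = 89.7004, limited to 2 d.p. → 4 s.f.; 9.97 + 79.402 = 89.372, limited to 2 d.p. → 4 s.f.
Carrying full precision, 89.7004 ÷ 89.372 = 1.00367452894…; keep min(4, 4) = 4 s.f.
Rounded to 4 significant figures: 1.004.

1.004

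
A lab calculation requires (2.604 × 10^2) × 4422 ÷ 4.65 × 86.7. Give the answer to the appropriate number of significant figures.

(2.604 × 10^2) × 4422 ÷ 4.65 × 86.7 = 21469694.4
Multiplication/division keeps the fewest significant figures: 2.604 × 10^2 → 4 s.f., 4422 → 4 s.f., 4.65 → 3 s.f., 86.7 → 3 s.f.; limit is 3.
Rounded to 3 significant figures: 2.15 × 10^7.

2.15 × 10^7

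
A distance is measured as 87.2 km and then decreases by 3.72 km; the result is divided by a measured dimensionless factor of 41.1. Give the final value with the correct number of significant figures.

87.2 km − 3.72 km = 83.48 km; the difference is limited to 1 decimal place (3 s.f.).
Carrying full precision, 83.48 ÷ 41.1 = 2.03114355231… km; 41.1 has 3 s.f., so the result keeps min(3, 3) = 3 s.f.
Rounded to 3 significant figures: 2.03 km.

2.03 km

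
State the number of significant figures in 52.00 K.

4

52.00: trailing zeros after a decimal point are significant.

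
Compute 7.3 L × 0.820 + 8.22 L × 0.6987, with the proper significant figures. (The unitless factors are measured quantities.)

11.7 L

7.3 × 0.820 = 5.986 → 6.0 L (2 s.f., last digit at the 10^-1 place).
8.22 × 0.6987 = 5.743314 → 5.74 L (3 s.f., last digit at the 10^-2 place).
Sum: 11.729314 L; keep the coarser place, 10^-1.
Result: 11.7 L.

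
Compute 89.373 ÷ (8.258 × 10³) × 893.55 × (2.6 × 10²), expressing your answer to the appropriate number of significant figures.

89.373 ÷ (8.258 × 10³) × 893.55 × (2.6 × 10²) = 2514.3380333…
Multiplication/division keeps the fewest significant figures: 89.373 → 5 s.f., 8.258 × 10³ → 4 s.f., 893.55 → 5 s.f., 2.6 × 10² → 2 s.f.; limit is 2.
Rounded to 2 significant figures: 2.5 × 10³.

2.5 × 10³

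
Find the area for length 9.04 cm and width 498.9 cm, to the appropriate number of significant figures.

area = 9.04 cm × 498.9 cm = 4510.056 cm².
9.04 has 3 significant figures; 498.9 has 4.
Division/multiplication keeps the fewest: 3 significant figures.
Rounded: 4.51 × 10³ cm².

4.51 × 10³ cm²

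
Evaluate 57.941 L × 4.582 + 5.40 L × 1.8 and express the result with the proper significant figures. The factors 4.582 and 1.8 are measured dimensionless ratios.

57.941 × 4.582 = 265.485662 → 265.5 L (4 s.f., last digit at the 10^-1 place).
5.40 × 1.8 = 9.72 → 9.7 L (2 s.f., last digit at the 10^-1 place).
Sum: 275.205662 L; keep the coarser place, 10^-1.
Result: 2.752 × 10^2 L.

2.752 × 10^2 L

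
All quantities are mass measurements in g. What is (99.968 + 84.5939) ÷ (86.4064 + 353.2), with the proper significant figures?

99.968 + 84.5939 = 184.5619, limited to 3 d.p. → 6 s.f.; 86.4064 + 353.2 = 439.6064, limited to 1 d.p. → 4 s.f.
Carrying full precision, 184.5619 ÷ 439.6064 = 0.419834424613…; keep min(6, 4) = 4 s.f.
Rounded to 4 significant figures: 0.4198.

0.4198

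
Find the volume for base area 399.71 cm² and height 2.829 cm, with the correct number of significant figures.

volume = 399.71 cm² × 2.829 cm = 1130.77959 cm³.
399.71 has 5 significant figures; 2.829 has 4.
Division/multiplication keeps the fewest: 4 significant figures.
Rounded: 1131 cm³.

1131 cm³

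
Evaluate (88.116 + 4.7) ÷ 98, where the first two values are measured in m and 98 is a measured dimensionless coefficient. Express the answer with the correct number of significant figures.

88.116 m + 4.7 m = 92.816 m; the sum is limited to 1 decimal place (3 s.f.).
Carrying full precision, 92.816 ÷ 98 = 0.947102040816… m; 98 has 2 s.f., so the result keeps min(3, 2) = 2 s.f.
Rounded to 2 significant figures: 0.95 m.

0.95 m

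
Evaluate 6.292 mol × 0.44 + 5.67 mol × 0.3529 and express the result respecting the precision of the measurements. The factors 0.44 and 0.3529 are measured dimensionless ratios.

4.8 mol

6.292 × 0.44 = 2.76848 → 2.8 mol (2 s.f., last digit at the 10^-1 place).
5.67 × 0.3529 = 2.000943 → 2.00 mol (3 s.f., last digit at the 10^-2 place).
Sum: 4.769423 mol; keep the coarser place, 10^-1.
Result: 4.8 mol.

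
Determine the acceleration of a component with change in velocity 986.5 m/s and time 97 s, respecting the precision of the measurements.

acceleration = 986.5 m/s ÷ 97 s = 10.1701030928… m/s².
986.5 has 4 significant figures; 97 has 2.
Division/multiplication keeps the fewest: 2 significant figures.
Rounded: 1.0 × 10¹ m/s².

1.0 × 10¹ m/s²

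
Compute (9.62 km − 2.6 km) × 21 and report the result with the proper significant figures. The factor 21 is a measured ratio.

1.5 × 10² km

9.62 km − 2.6 km = 7.02 km; the difference is limited to 1 decimal place (2 s.f.).
Carrying full precision, 7.02 × 21 = 147.42 km; 21 has 2 s.f., so the result keeps min(2, 2) = 2 s.f.
Rounded to 2 significant figures: 1.5 × 10² km.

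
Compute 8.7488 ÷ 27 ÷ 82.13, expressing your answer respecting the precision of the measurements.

8.7488 ÷ 27 ÷ 82.13 = 0.00394532606392…
Multiplication/division keeps the fewest significant figures: 8.7488 → 5 s.f., 27 → 2 s.f., 82.13 → 4 s.f.; limit is 2.
Rounded to 2 significant figures: 0.0039.

0.0039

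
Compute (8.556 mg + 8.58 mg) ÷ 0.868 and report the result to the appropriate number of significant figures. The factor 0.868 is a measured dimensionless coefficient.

19.7 mg

8.556 mg + 8.58 mg = 17.136 mg; the sum is limited to 2 decimal places (4 s.f.).
Carrying full precision, 17.136 ÷ 0.868 = 19.7419354839… mg; 0.868 has 3 s.f., so the result keeps min(4, 3) = 3 s.f.
Rounded to 3 significant figures: 19.7 mg.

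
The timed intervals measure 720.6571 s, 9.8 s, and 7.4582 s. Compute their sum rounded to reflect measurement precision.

720.6571 s + 9.8 s + 7.4582 s = 737.9153 s.
Addition/subtraction keeps the fewest decimal places: 720.6571 → 4 decimal places, 9.8 → 1 decimal place, 7.4582 → 4 decimal places; limit is 1.
Rounded to 1 decimal place: 737.9 s.

737.9 s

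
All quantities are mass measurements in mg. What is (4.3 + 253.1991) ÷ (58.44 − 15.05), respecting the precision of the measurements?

4.3 + 253.1991 = 257.4991, limited to 1 d.p. → 4 s.f.; 58.44 − 15.05 = 43.39, limited to 2 d.p. → 4 s.f.
Carrying full precision, 257.4991 ÷ 43.39 = 5.93452638857…; keep min(4, 4) = 4 s.f.
Rounded to 4 significant figures: 5.935.

5.935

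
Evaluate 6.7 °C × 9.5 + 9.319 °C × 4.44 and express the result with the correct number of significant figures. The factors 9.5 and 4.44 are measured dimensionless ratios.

6.7 × 9.5 = 63.65 → 64 °C (2 s.f., last digit at the 10^0 place).
9.319 × 4.44 = 41.37636 → 41.4 °C (3 s.f., last digit at the 10^-1 place).
Sum: 105.02636 °C; keep the coarser place, 10^0.
Result: 105 °C.

105 °C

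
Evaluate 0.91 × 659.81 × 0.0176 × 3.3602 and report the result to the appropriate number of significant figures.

0.91 × 659.81 × 0.0176 × 3.3602 = 35.508970489…
Multiplication/division keeps the fewest significant figures: 0.91 → 2 s.f., 659.81 → 5 s.f., 0.0176 → 3 s.f., 3.3602 → 5 s.f.; limit is 2.
Rounded to 2 significant figures: 36.

36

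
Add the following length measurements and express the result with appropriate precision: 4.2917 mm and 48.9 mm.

53.2 mm

4.2917 mm + 48.9 mm = 53.1917 mm.
Addition/subtraction keeps the fewest decimal places: 4.2917 → 4 decimal places, 48.9 → 1 decimal place; limit is 1.
Rounded to 1 decimal place: 53.2 mm.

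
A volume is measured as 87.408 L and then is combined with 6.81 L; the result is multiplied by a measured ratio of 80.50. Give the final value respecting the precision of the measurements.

87.408 L + 6.81 L = 94.218 L; the sum is limited to 2 decimal places (4 s.f.).
Carrying full precision, 94.218 × 80.50 = 7584.549 L; 80.50 has 4 s.f., so the result keeps min(4, 4) = 4 s.f.
Rounded to 4 significant figures: 7585 L.

7585 L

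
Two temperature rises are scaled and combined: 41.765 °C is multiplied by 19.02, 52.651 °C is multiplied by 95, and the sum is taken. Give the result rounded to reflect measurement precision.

41.765 × 19.02 = 794.3703 → 794.4 °C (4 s.f., last digit at the 10^-1 place).
52.651 × 95 = 5001.845 → 5.0 × 10³ °C (2 s.f., last digit at the 10^2 place).
Sum: 5796.2153 °C; keep the coarser place, 10^2.
Result: 5.8 × 10³ °C.

5.8 × 10³ °C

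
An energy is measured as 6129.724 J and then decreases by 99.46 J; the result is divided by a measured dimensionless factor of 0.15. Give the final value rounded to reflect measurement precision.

6129.724 J − 99.46 J = 6030.264 J; the difference is limited to 2 decimal places (6 s.f.).
Carrying full precision, 6030.264 ÷ 0.15 = 40201.76 J; 0.15 has 2 s.f., so the result keeps min(6, 2) = 2 s.f.
Rounded to 2 significant figures: 4.0 × 10^4 J.

4.0 × 10^4 J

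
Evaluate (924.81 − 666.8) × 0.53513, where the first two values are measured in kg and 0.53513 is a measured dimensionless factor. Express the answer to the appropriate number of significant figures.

138.1 kg

924.81 kg − 666.8 kg = 258.01 kg; the difference is limited to 1 decimal place (4 s.f.).
Carrying full precision, 258.01 × 0.53513 = 138.0688913 kg; 0.53513 has 5 s.f., so the result keeps min(4, 5) = 4 s.f.
Rounded to 4 significant figures: 138.1 kg.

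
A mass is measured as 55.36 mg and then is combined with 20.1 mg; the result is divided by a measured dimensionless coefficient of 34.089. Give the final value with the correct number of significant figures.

55.36 mg + 20.1 mg = 75.46 mg; the sum is limited to 1 decimal place (3 s.f.).
Carrying full precision, 75.46 ÷ 34.089 = 2.2136172959… mg; 34.089 has 5 s.f., so the result keeps min(3, 5) = 3 s.f.
Rounded to 3 significant figures: 2.21 mg.

2.21 mg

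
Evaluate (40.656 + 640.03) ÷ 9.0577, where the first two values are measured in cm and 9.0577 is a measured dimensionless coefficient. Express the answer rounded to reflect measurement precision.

75.150 cm

40.656 cm + 640.03 cm = 680.686 cm; the sum is limited to 2 decimal places (5 s.f.).
Carrying full precision, 680.686 ÷ 9.0577 = 75.1499828875… cm; 9.0577 has 5 s.f., so the result keeps min(5, 5) = 5 s.f.
Rounded to 5 significant figures: 75.150 cm.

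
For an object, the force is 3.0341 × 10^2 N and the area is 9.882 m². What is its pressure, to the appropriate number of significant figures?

pressure = 3.0341 × 10^2 N ÷ 9.882 m² = 30.7032989273… Pa.
3.0341 × 10^2 has 5 significant figures; 9.882 has 4.
Division/multiplication keeps the fewest: 4 significant figures.
Rounded: 30.70 Pa.

30.70 Pa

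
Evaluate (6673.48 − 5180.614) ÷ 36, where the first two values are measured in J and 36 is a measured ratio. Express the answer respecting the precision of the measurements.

6673.48 J − 5180.614 J = 1492.866 J; the difference is limited to 2 decimal places (6 s.f.).
Carrying full precision, 1492.866 ÷ 36 = 41.4685 J; 36 has 2 s.f., so the result keeps min(6, 2) = 2 s.f.
Rounded to 2 significant figures: 41 J.

41 J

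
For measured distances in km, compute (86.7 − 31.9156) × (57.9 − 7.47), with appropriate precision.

86.7 − 31.9156 = 54.7844, limited to 1 d.p. → 3 s.f.; 57.9 − 7.47 = 50.43, limited to 1 d.p. → 3 s.f.
Carrying full precision, 54.7844 × 50.43 = 2762.777292; keep min(3, 3) = 3 s.f.
Rounded to 3 significant figures: 2.76 × 10^3 km².

2.76 × 10^3 km²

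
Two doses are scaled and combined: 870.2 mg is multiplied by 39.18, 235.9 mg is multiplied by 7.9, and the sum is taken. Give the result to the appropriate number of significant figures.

3.60 × 10⁴ mg

870.2 × 39.18 = 34094.436 → 3.409 × 10⁴ mg (4 s.f., last digit at the 10^1 place).
235.9 × 7.9 = 1863.61 → 1.9 × 10³ mg (2 s.f., last digit at the 10^2 place).
Sum: 35958.046 mg; keep the coarser place, 10^2.
Result: 3.60 × 10⁴ mg.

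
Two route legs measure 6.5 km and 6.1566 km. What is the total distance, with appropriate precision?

6.5 km + 6.1566 km = 12.6566 km.
Addition/subtraction keeps the fewest decimal places: 6.5 → 1 decimal place, 6.1566 → 4 decimal places; limit is 1.
Rounded to 1 decimal place: 12.7 km.

12.7 km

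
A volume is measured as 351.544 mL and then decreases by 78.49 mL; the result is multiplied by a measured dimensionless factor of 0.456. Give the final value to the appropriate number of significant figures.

351.544 mL − 78.49 mL = 273.054 mL; the difference is limited to 2 decimal places (5 s.f.).
Carrying full precision, 273.054 × 0.456 = 124.512624 mL; 0.456 has 3 s.f., so the result keeps min(5, 3) = 3 s.f.
Rounded to 3 significant figures: 125 mL.

125 mL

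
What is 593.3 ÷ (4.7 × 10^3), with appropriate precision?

593.3 ÷ (4.7 × 10^3) = 0.126234042553…
Multiplication/division keeps the fewest significant figures: 593.3 → 4 s.f., 4.7 × 10^3 → 2 s.f.; limit is 2.
Rounded to 2 significant figures: 0.13.

0.13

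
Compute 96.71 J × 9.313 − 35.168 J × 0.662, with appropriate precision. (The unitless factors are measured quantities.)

96.71 × 9.313 = 900.66023 → 900.7 J (4 s.f., last digit at the 10^-1 place).
35.168 × 0.662 = 23.281216 → 23.3 J (3 s.f., last digit at the 10^-1 place).
Difference: 877.379014 J; keep the coarser place, 10^-1.
Result: 877.4 J.

877.4 J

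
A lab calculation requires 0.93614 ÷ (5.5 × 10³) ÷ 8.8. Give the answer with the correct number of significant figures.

1.9 × 10⁻⁵

0.93614 ÷ (5.5 × 10³) ÷ 8.8 = 0.0000193417355372…
Multiplication/division keeps the fewest significant figures: 0.93614 → 5 s.f., 5.5 × 10³ → 2 s.f., 8.8 → 2 s.f.; limit is 2.
Rounded to 2 significant figures: 1.9 × 10⁻⁵.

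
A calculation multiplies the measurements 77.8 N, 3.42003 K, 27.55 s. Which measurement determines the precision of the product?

77.8 N → 3 s.f.; 3.42003 K → 6 s.f.; 27.55 s → 4 s.f.
The fewest is 3 significant figures, from 77.8 N.

77.8 N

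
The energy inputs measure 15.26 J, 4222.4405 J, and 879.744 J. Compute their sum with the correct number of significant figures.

15.26 J + 4222.4405 J + 879.744 J = 5117.4445 J.
Addition/subtraction keeps the fewest decimal places: 15.26 → 2 decimal places, 4222.4405 → 4 decimal places, 879.744 → 3 decimal places; limit is 2.
Rounded to 2 decimal places: 5117.44 J.

5117.44 J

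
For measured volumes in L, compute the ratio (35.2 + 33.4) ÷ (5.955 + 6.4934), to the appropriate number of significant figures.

5.51

35.2 + 33.4 = 68.6, limited to 1 d.p. → 3 s.f.; 5.955 + 6.4934 = 12.4484, limited to 3 d.p. → 5 s.f.
Carrying full precision, 68.6 ÷ 12.4484 = 5.51074836927…; keep min(3, 5) = 3 s.f.
Rounded to 3 significant figures: 5.51.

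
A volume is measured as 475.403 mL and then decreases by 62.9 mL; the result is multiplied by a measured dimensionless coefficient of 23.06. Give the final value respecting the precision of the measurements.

475.403 mL − 62.9 mL = 412.503 mL; the difference is limited to 1 decimal place (4 s.f.).
Carrying full precision, 412.503 × 23.06 = 9512.31918 mL; 23.06 has 4 s.f., so the result keeps min(4, 4) = 4 s.f.
Rounded to 4 significant figures: 9.512 × 10^3 mL.

9.512 × 10^3 mL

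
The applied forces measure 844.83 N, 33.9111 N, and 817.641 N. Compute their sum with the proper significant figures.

844.83 N + 33.9111 N + 817.641 N = 1696.3821 N.
Addition/subtraction keeps the fewest decimal places: 844.83 → 2 decimal places, 33.9111 → 4 decimal places, 817.641 → 3 decimal places; limit is 2.
Rounded to 2 decimal places: 1696.38 N.

1696.38 N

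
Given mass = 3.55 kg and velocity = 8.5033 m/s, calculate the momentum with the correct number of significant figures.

30.2 kg·m/s

momentum = 3.55 kg × 8.5033 m/s = 30.186715 kg·m/s.
3.55 has 3 significant figures; 8.5033 has 5.
Division/multiplication keeps the fewest: 3 significant figures.
Rounded: 30.2 kg·m/s.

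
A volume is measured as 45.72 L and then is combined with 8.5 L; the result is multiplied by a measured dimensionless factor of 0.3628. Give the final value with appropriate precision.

45.72 L + 8.5 L = 54.22 L; the sum is limited to 1 decimal place (3 s.f.).
Carrying full precision, 54.22 × 0.3628 = 19.671016 L; 0.3628 has 4 s.f., so the result keeps min(3, 4) = 3 s.f.
Rounded to 3 significant figures: 19.7 L.

19.7 L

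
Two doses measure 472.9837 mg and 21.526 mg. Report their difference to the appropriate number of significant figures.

451.458 mg

472.9837 mg − 21.526 mg = 451.4577 mg.
Addition/subtraction keeps the fewest decimal places: 472.9837 → 4 decimal places, 21.526 → 3 decimal places; limit is 3.
Rounded to 3 decimal places: 451.458 mg.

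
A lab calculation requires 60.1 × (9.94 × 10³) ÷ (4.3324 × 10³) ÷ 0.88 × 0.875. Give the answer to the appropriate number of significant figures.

1.4 × 10²

60.1 × (9.94 × 10³) ÷ (4.3324 × 10³) ÷ 0.88 × 0.875 = 137.106388124…
Multiplication/division keeps the fewest significant figures: 60.1 → 3 s.f., 9.94 × 10³ → 3 s.f., 4.3324 × 10³ → 5 s.f., 0.88 → 2 s.f., 0.875 → 3 s.f.; limit is 2.
Rounded to 2 significant figures: 1.4 × 10².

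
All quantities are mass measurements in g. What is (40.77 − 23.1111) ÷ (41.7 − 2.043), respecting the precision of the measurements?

40.77 − 23.1111 = 17.6589, limited to 2 d.p. → 4 s.f.; 41.7 − 2.043 = 39.657, limited to 1 d.p. → 3 s.f.
Carrying full precision, 17.6589 ÷ 39.657 = 0.445290869203…; keep min(4, 3) = 3 s.f.
Rounded to 3 significant figures: 0.445.

0.445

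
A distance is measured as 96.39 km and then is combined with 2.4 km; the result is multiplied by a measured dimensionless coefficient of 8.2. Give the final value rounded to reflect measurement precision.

96.39 km + 2.4 km = 98.79 km; the sum is limited to 1 decimal place (3 s.f.).
Carrying full precision, 98.79 × 8.2 = 810.078 km; 8.2 has 2 s.f., so the result keeps min(3, 2) = 2 s.f.
Rounded to 2 significant figures: 8.1 × 10² km.

8.1 × 10² km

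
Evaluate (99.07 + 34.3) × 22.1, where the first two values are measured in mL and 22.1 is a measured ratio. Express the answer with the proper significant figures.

2.95 × 10^3 mL

99.07 mL + 34.3 mL = 133.37 mL; the sum is limited to 1 decimal place (4 s.f.).
Carrying full precision, 133.37 × 22.1 = 2947.477 mL; 22.1 has 3 s.f., so the result keeps min(4, 3) = 3 s.f.
Rounded to 3 significant figures: 2.95 × 10^3 mL.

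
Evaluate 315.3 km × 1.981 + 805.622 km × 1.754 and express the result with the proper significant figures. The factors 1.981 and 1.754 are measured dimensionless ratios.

315.3 × 1.981 = 624.6093 → 6.246 × 10^2 km (4 s.f., last digit at the 10^-1 place).
805.622 × 1.754 = 1413.060988 → 1413 km (4 s.f., last digit at the 10^0 place).
Sum: 2037.670288 km; keep the coarser place, 10^0.
Result: 2038 km.

2038 km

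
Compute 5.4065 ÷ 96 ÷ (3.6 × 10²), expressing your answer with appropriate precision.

5.4065 ÷ 96 ÷ (3.6 × 10²) = 0.000156438078704…
Multiplication/division keeps the fewest significant figures: 5.4065 → 5 s.f., 96 → 2 s.f., 3.6 × 10² → 2 s.f.; limit is 2.
Rounded to 2 significant figures: 1.6 × 10⁻⁴.

1.6 × 10⁻⁴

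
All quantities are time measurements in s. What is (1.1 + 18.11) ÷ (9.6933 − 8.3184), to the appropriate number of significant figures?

14.0

1.1 + 18.11 = 19.21, limited to 1 d.p. → 3 s.f.; 9.6933 − 8.3184 = 1.3749, limited to 4 d.p. → 5 s.f.
Carrying full precision, 19.21 ÷ 1.3749 = 13.9719252309…; keep min(3, 5) = 3 s.f.
Rounded to 3 significant figures: 14.0.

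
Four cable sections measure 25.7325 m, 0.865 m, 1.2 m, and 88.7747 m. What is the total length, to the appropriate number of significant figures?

116.6 m

25.7325 m + 0.865 m + 1.2 m + 88.7747 m = 116.5722 m.
Addition/subtraction keeps the fewest decimal places: 25.7325 → 4 decimal places, 0.865 → 3 decimal places, 1.2 → 1 decimal place, 88.7747 → 4 decimal places; limit is 1.
Rounded to 1 decimal place: 116.6 m.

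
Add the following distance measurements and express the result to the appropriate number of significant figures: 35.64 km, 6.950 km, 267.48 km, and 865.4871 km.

1175.56 km

35.64 km + 6.950 km + 267.48 km + 865.4871 km = 1175.5571 km.
Addition/subtraction keeps the fewest decimal places: 35.64 → 2 decimal places, 6.950 → 3 decimal places, 267.48 → 2 decimal places, 865.4871 → 4 decimal places; limit is 2.
Rounded to 2 decimal places: 1175.56 km.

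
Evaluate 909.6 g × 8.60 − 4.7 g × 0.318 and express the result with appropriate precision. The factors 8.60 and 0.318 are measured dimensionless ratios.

7.82 × 10^3 g

909.6 × 8.60 = 7822.56 → 7.82 × 10^3 g (3 s.f., last digit at the 10^1 place).
4.7 × 0.318 = 1.4946 → 1.5 g (2 s.f., last digit at the 10^-1 place).
Difference: 7821.0654 g; keep the coarser place, 10^1.
Result: 7.82 × 10^3 g.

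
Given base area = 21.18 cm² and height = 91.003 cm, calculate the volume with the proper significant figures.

volume = 21.18 cm² × 91.003 cm = 1927.44354 cm³.
21.18 has 4 significant figures; 91.003 has 5.
Division/multiplication keeps the fewest: 4 significant figures.
Rounded: 1927 cm³.

1927 cm³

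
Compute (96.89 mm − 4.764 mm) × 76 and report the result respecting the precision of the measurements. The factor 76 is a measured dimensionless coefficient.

96.89 mm − 4.764 mm = 92.126 mm; the difference is limited to 2 decimal places (4 s.f.).
Carrying full precision, 92.126 × 76 = 7001.576 mm; 76 has 2 s.f., so the result keeps min(4, 2) = 2 s.f.
Rounded to 2 significant figures: 7.0 × 10^3 mm.

7.0 × 10^3 mm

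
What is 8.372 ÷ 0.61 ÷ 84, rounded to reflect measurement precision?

8.372 ÷ 0.61 ÷ 84 = 0.163387978142…
Multiplication/division keeps the fewest significant figures: 8.372 → 4 s.f., 0.61 → 2 s.f., 84 → 2 s.f.; limit is 2.
Rounded to 2 significant figures: 0.16.

0.16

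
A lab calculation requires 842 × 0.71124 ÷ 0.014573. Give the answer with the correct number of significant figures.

842 × 0.71124 ÷ 0.014573 = 41094.0835792…
Multiplication/division keeps the fewest significant figures: 842 → 3 s.f., 0.71124 → 5 s.f., 0.014573 → 5 s.f.; limit is 3.
Rounded to 3 significant figures: 4.11 × 10⁴.

4.11 × 10⁴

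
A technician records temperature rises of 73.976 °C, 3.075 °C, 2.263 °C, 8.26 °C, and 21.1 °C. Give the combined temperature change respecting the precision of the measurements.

108.7 °C

73.976 °C + 3.075 °C + 2.263 °C + 8.26 °C + 21.1 °C = 108.674 °C.
Addition/subtraction keeps the fewest decimal places: 73.976 → 3 decimal places, 3.075 → 3 decimal places, 2.263 → 3 decimal places, 8.26 → 2 decimal places, 21.1 → 1 decimal place; limit is 1.
Rounded to 1 decimal place: 108.7 °C.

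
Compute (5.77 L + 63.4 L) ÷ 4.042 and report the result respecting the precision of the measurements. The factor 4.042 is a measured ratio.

17.1 L

5.77 L + 63.4 L = 69.17 L; the sum is limited to 1 decimal place (3 s.f.).
Carrying full precision, 69.17 ÷ 4.042 = 17.1128154379… L; 4.042 has 4 s.f., so the result keeps min(3, 4) = 3 s.f.
Rounded to 3 significant figures: 17.1 L.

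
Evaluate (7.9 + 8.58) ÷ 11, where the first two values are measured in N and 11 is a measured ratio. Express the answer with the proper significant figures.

1.5 N

7.9 N + 8.58 N = 16.48 N; the sum is limited to 1 decimal place (3 s.f.).
Carrying full precision, 16.48 ÷ 11 = 1.49818181818… N; 11 has 2 s.f., so the result keeps min(3, 2) = 2 s.f.
Rounded to 2 significant figures: 1.5 N.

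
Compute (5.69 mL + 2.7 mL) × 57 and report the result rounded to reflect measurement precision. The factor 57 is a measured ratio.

5.69 mL + 2.7 mL = 8.39 mL; the sum is limited to 1 decimal place (2 s.f.).
Carrying full precision, 8.39 × 57 = 478.23 mL; 57 has 2 s.f., so the result keeps min(2, 2) = 2 s.f.
Rounded to 2 significant figures: 4.8 × 10^2 mL.

4.8 × 10^2 mL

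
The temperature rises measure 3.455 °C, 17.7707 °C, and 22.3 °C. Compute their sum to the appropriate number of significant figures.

3.455 °C + 17.7707 °C + 22.3 °C = 43.5257 °C.
Addition/subtraction keeps the fewest decimal places: 3.455 → 3 decimal places, 17.7707 → 4 decimal places, 22.3 → 1 decimal place; limit is 1.
Rounded to 1 decimal place: 43.5 °C.

43.5 °C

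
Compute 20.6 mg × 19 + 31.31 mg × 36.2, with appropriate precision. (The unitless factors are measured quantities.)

20.6 × 19 = 391.4 → 3.9 × 10^2 mg (2 s.f., last digit at the 10^1 place).
31.31 × 36.2 = 1133.422 → 1.13 × 10^3 mg (3 s.f., last digit at the 10^1 place).
Sum: 1524.822 mg; keep the coarser place, 10^1.
Result: 1.52 × 10^3 mg.

1.52 × 10^3 mg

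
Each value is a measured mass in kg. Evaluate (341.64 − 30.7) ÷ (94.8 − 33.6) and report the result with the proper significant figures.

5.08

341.64 − 30.7 = 310.94, limited to 1 d.p. → 4 s.f.; 94.8 − 33.6 = 61.2, limited to 1 d.p. → 3 s.f.
Carrying full precision, 310.94 ÷ 61.2 = 5.08071895425…; keep min(4, 3) = 3 s.f.
Rounded to 3 significant figures: 5.08.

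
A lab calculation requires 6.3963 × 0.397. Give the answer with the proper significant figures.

6.3963 × 0.397 = 2.5393311
Multiplication/division keeps the fewest significant figures: 6.3963 → 5 s.f., 0.397 → 3 s.f.; limit is 3.
Rounded to 3 significant figures: 2.54.

2.54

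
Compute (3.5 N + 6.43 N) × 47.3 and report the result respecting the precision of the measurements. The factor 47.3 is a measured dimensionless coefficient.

4.7 × 10² N

3.5 N + 6.43 N = 9.93 N; the sum is limited to 1 decimal place (2 s.f.).
Carrying full precision, 9.93 × 47.3 = 469.689 N; 47.3 has 3 s.f., so the result keeps min(2, 3) = 2 s.f.
Rounded to 2 significant figures: 4.7 × 10² N.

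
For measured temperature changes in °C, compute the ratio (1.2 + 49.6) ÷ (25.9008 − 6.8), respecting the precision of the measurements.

2.66

1.2 + 49.6 = 50.8, limited to 1 d.p. → 3 s.f.; 25.9008 − 6.8 = 19.1008, limited to 1 d.p. → 3 s.f.
Carrying full precision, 50.8 ÷ 19.1008 = 2.65957446809…; keep min(3, 3) = 3 s.f.
Rounded to 3 significant figures: 2.66.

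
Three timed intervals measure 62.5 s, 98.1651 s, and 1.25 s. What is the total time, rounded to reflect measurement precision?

1.619 × 10² s

62.5 s + 98.1651 s + 1.25 s = 161.9151 s.
Addition/subtraction keeps the fewest decimal places: 62.5 → 1 decimal place, 98.1651 → 4 decimal places, 1.25 → 2 decimal places; limit is 1.
Rounded to 1 decimal place: 1.619 × 10² s.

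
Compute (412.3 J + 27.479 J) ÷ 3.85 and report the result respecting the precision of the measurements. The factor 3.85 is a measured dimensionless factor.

412.3 J + 27.479 J = 439.779 J; the sum is limited to 1 decimal place (4 s.f.).
Carrying full precision, 439.779 ÷ 3.85 = 114.228311688… J; 3.85 has 3 s.f., so the result keeps min(4, 3) = 3 s.f.
Rounded to 3 significant figures: 1.14 × 10² J.

1.14 × 10² J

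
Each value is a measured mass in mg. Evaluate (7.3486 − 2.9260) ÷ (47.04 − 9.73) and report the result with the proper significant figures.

7.3486 − 2.9260 = 4.4226, limited to 4 d.p. → 5 s.f.; 47.04 − 9.73 = 37.31, limited to 2 d.p. → 4 s.f.
Carrying full precision, 4.4226 ÷ 37.31 = 0.118536585366…; keep min(5, 4) = 4 s.f.
Rounded to 4 significant figures: 0.1185.

0.1185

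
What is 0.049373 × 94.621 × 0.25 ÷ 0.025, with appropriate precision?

47

0.049373 × 94.621 × 0.25 ÷ 0.025 = 46.71722633
Multiplication/division keeps the fewest significant figures: 0.049373 → 5 s.f., 94.621 → 5 s.f., 0.25 → 2 s.f., 0.025 → 2 s.f.; limit is 2.
Rounded to 2 significant figures: 47.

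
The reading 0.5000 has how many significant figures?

4

0.5000: leading zeros are not significant; trailing zeros after a decimal point are significant.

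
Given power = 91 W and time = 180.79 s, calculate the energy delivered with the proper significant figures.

energy delivered = 91 W × 180.79 s = 16451.89 J.
91 has 2 significant figures; 180.79 has 5.
Division/multiplication keeps the fewest: 2 significant figures.
Rounded: 1.6 × 10^4 J.

1.6 × 10^4 J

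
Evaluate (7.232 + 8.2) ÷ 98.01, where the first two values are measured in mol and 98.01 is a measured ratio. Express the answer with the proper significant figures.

7.232 mol + 8.2 mol = 15.432 mol; the sum is limited to 1 decimal place (3 s.f.).
Carrying full precision, 15.432 ÷ 98.01 = 0.15745332109… mol; 98.01 has 4 s.f., so the result keeps min(3, 4) = 3 s.f.
Rounded to 3 significant figures: 0.157 mol.

0.157 mol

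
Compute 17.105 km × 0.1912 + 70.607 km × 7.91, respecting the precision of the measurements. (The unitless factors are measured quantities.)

562 km

17.105 × 0.1912 = 3.270476 → 3.270 km (4 s.f., last digit at the 10^-3 place).
70.607 × 7.91 = 558.50137 → 5.59 × 10^2 km (3 s.f., last digit at the 10^0 place).
Sum: 561.771846 km; keep the coarser place, 10^0.
Result: 562 km.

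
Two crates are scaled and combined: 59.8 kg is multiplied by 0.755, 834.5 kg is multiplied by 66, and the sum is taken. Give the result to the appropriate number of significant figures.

59.8 × 0.755 = 45.149 → 45.1 kg (3 s.f., last digit at the 10^-1 place).
834.5 × 66 = 55077 → 5.5 × 10⁴ kg (2 s.f., last digit at the 10^3 place).
Sum: 55122.149 kg; keep the coarser place, 10^3.
Result: 5.5 × 10⁴ kg.

5.5 × 10⁴ kg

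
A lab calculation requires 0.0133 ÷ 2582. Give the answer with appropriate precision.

5.15 × 10⁻⁶

0.0133 ÷ 2582 = 0.00000515104570101…
Multiplication/division keeps the fewest significant figures: 0.0133 → 3 s.f., 2582 → 4 s.f.; limit is 3.
Rounded to 3 significant figures: 5.15 × 10⁻⁶.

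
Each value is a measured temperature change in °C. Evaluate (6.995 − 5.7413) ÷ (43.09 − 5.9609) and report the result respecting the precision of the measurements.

6.995 − 5.7413 = 1.2537, limited to 3 d.p. → 4 s.f.; 43.09 − 5.9609 = 37.1291, limited to 2 d.p. → 4 s.f.
Carrying full precision, 1.2537 ÷ 37.1291 = 0.0337659679335…; keep min(4, 4) = 4 s.f.
Rounded to 4 significant figures: 0.03377.

0.03377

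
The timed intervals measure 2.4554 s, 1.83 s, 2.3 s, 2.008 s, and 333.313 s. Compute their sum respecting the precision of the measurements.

2.4554 s + 1.83 s + 2.3 s + 2.008 s + 333.313 s = 341.9064 s.
Addition/subtraction keeps the fewest decimal places: 2.4554 → 4 decimal places, 1.83 → 2 decimal places, 2.3 → 1 decimal place, 2.008 → 3 decimal places, 333.313 → 3 decimal places; limit is 1.
Rounded to 1 decimal place: 341.9 s.

341.9 s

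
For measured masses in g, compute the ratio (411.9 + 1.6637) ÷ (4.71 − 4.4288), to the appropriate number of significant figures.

1.5 × 10³

411.9 + 1.6637 = 413.5637, limited to 1 d.p. → 4 s.f.; 4.71 − 4.4288 = 0.2812, limited to 2 d.p. → 2 s.f.
Carrying full precision, 413.5637 ÷ 0.2812 = 1470.7101707…; keep min(4, 2) = 2 s.f.
Rounded to 2 significant figures: 1.5 × 10³.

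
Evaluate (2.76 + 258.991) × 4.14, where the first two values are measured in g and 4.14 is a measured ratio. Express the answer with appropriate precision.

1.08 × 10³ g

2.76 g + 258.991 g = 261.751 g; the sum is limited to 2 decimal places (5 s.f.).
Carrying full precision, 261.751 × 4.14 = 1083.64914 g; 4.14 has 3 s.f., so the result keeps min(5, 3) = 3 s.f.
Rounded to 3 significant figures: 1.08 × 10³ g.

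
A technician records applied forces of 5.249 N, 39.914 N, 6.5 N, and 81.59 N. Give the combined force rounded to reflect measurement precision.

133.3 N

5.249 N + 39.914 N + 6.5 N + 81.59 N = 133.253 N.
Addition/subtraction keeps the fewest decimal places: 5.249 → 3 decimal places, 39.914 → 3 decimal places, 6.5 → 1 decimal place, 81.59 → 2 decimal places; limit is 1.
Rounded to 1 decimal place: 133.3 N.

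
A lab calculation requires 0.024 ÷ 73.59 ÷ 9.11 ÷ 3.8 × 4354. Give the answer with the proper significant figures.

0.024 ÷ 73.59 ÷ 9.11 ÷ 3.8 × 4354 = 0.0410184164352…
Multiplication/division keeps the fewest significant figures: 0.024 → 2 s.f., 73.59 → 4 s.f., 9.11 → 3 s.f., 3.8 → 2 s.f., 4354 → 4 s.f.; limit is 2.
Rounded to 2 significant figures: 0.041.

0.041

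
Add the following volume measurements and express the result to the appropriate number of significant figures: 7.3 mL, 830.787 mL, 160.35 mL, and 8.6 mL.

1007.0 mL

7.3 mL + 830.787 mL + 160.35 mL + 8.6 mL = 1007.037 mL.
Addition/subtraction keeps the fewest decimal places: 7.3 → 1 decimal place, 830.787 → 3 decimal places, 160.35 → 2 decimal places, 8.6 → 1 decimal place; limit is 1.
Rounded to 1 decimal place: 1007.0 mL.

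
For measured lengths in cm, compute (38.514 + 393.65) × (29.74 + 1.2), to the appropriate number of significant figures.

1.34 × 10^4 cm²

38.514 + 393.65 = 432.164, limited to 2 d.p. → 5 s.f.; 29.74 + 1.2 = 30.94, limited to 1 d.p. → 3 s.f.
Carrying full precision, 432.164 × 30.94 = 13371.15416; keep min(5, 3) = 3 s.f.
Rounded to 3 significant figures: 1.34 × 10^4 cm².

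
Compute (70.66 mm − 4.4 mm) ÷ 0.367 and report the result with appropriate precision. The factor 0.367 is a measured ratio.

181 mm

70.66 mm − 4.4 mm = 66.26 mm; the difference is limited to 1 decimal place (3 s.f.).
Carrying full precision, 66.26 ÷ 0.367 = 180.544959128… mm; 0.367 has 3 s.f., so the result keeps min(3, 3) = 3 s.f.
Rounded to 3 significant figures: 181 mm.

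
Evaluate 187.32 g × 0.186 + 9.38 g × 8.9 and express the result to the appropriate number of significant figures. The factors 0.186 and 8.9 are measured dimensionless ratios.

187.32 × 0.186 = 34.84152 → 34.8 g (3 s.f., last digit at the 10^-1 place).
9.38 × 8.9 = 83.482 → 83 g (2 s.f., last digit at the 10^0 place).
Sum: 118.32352 g; keep the coarser place, 10^0.
Result: 118 g.

118 g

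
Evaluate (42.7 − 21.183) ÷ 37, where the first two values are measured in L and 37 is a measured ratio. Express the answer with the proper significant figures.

0.58 L

42.7 L − 21.183 L = 21.517 L; the difference is limited to 1 decimal place (3 s.f.).
Carrying full precision, 21.517 ÷ 37 = 0.581540540541… L; 37 has 2 s.f., so the result keeps min(3, 2) = 2 s.f.
Rounded to 2 significant figures: 0.58 L.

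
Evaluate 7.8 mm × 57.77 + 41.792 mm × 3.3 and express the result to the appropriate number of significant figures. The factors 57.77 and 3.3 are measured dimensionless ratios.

7.8 × 57.77 = 450.606 → 4.5 × 10² mm (2 s.f., last digit at the 10^1 place).
41.792 × 3.3 = 137.9136 → 1.4 × 10² mm (2 s.f., last digit at the 10^1 place).
Sum: 588.5196 mm; keep the coarser place, 10^1.
Result: 5.9 × 10² mm.

5.9 × 10² mm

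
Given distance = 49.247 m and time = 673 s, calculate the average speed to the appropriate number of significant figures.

7.32 × 10⁻² m/s

average speed = 49.247 m ÷ 673 s = 0.0731753343239… m/s.
49.247 has 5 significant figures; 673 has 3.
Division/multiplication keeps the fewest: 3 significant figures.
Rounded: 7.32 × 10⁻² m/s.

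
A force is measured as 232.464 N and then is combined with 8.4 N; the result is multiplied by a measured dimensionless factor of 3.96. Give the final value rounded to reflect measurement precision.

232.464 N + 8.4 N = 240.864 N; the sum is limited to 1 decimal place (4 s.f.).
Carrying full precision, 240.864 × 3.96 = 953.82144 N; 3.96 has 3 s.f., so the result keeps min(4, 3) = 3 s.f.
Rounded to 3 significant figures: 954 N.

954 N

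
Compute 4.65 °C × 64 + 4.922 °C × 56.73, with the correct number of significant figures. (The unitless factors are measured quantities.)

5.8 × 10^2 °C

4.65 × 64 = 297.6 → 3.0 × 10^2 °C (2 s.f., last digit at the 10^1 place).
4.922 × 56.73 = 279.22506 → 279.2 °C (4 s.f., last digit at the 10^-1 place).
Sum: 576.82506 °C; keep the coarser place, 10^1.
Result: 5.8 × 10^2 °C.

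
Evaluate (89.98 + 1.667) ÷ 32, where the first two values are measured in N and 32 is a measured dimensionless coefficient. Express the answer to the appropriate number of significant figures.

2.9 N

89.98 N + 1.667 N = 91.647 N; the sum is limited to 2 decimal places (4 s.f.).
Carrying full precision, 91.647 ÷ 32 = 2.86396875 N; 32 has 2 s.f., so the result keeps min(4, 2) = 2 s.f.
Rounded to 2 significant figures: 2.9 N.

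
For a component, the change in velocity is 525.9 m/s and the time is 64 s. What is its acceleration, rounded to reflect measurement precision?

acceleration = 525.9 m/s ÷ 64 s = 8.2171875 m/s².
525.9 has 4 significant figures; 64 has 2.
Division/multiplication keeps the fewest: 2 significant figures.
Rounded: 8.2 m/s².

8.2 m/s²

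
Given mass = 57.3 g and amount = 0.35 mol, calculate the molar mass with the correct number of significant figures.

1.6 × 10^2 g/mol

molar mass = 57.3 g ÷ 0.35 mol = 163.714285714… g/mol.
57.3 has 3 significant figures; 0.35 has 2.
Division/multiplication keeps the fewest: 2 significant figures.
Rounded: 1.6 × 10^2 g/mol.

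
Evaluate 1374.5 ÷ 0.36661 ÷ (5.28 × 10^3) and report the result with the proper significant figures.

1374.5 ÷ 0.36661 ÷ (5.28 × 10^3) = 0.710078747707…
Multiplication/division keeps the fewest significant figures: 1374.5 → 5 s.f., 0.36661 → 5 s.f., 5.28 × 10^3 → 3 s.f.; limit is 3.
Rounded to 3 significant figures: 0.710.

0.710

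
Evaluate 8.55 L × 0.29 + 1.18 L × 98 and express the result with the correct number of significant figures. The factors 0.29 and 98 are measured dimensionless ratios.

8.55 × 0.29 = 2.4795 → 2.5 L (2 s.f., last digit at the 10^-1 place).
1.18 × 98 = 115.64 → 1.2 × 10² L (2 s.f., last digit at the 10^1 place).
Sum: 118.1195 L; keep the coarser place, 10^1.
Result: 1.2 × 10² L.

1.2 × 10² L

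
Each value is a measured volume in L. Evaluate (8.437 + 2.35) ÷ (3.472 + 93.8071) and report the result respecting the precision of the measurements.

8.437 + 2.35 = 10.787, limited to 2 d.p. → 4 s.f.; 3.472 + 93.8071 = 97.2791, limited to 3 d.p. → 5 s.f.
Carrying full precision, 10.787 ÷ 97.2791 = 0.110887127862…; keep min(4, 5) = 4 s.f.
Rounded to 4 significant figures: 0.1109.

0.1109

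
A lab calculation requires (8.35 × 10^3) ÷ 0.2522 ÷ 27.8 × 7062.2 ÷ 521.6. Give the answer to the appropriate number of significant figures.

(8.35 × 10^3) ÷ 0.2522 ÷ 27.8 × 7062.2 ÷ 521.6 = 16124.9741516…
Multiplication/division keeps the fewest significant figures: 8.35 × 10^3 → 3 s.f., 0.2522 → 4 s.f., 27.8 → 3 s.f., 7062.2 → 5 s.f., 521.6 → 4 s.f.; limit is 3.
Rounded to 3 significant figures: 1.61 × 10^4.

1.61 × 10^4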